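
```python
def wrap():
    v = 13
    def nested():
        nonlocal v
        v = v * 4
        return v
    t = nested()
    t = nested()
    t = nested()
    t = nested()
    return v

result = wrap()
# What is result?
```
3328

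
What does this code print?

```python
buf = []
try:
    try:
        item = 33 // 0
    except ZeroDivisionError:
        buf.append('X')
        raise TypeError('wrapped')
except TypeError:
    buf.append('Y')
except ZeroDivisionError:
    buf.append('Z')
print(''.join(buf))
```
XY

New TypeError raised, caught by outer TypeError handler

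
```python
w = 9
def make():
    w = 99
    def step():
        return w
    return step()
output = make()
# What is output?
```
99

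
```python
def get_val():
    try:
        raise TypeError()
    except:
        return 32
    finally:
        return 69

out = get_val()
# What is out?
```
69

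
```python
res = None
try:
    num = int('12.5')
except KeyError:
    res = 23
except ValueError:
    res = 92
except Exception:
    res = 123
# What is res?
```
92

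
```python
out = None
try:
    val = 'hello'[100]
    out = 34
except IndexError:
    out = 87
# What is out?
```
87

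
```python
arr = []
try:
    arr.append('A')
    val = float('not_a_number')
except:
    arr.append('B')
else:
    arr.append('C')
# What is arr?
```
['A', 'B']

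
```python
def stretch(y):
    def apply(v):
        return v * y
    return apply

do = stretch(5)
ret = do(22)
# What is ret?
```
110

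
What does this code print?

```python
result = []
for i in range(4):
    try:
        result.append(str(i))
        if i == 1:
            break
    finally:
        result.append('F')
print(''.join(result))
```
0F1F

finally runs even when breaking out of loop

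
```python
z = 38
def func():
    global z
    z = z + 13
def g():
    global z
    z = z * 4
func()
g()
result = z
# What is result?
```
204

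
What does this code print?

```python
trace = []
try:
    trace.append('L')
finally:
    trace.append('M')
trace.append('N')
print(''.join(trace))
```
LMN

try/finally without except, no exception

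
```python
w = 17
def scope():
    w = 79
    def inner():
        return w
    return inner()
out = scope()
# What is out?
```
79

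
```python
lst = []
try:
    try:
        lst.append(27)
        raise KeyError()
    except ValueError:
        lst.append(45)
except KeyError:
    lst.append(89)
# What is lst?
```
[27, 89]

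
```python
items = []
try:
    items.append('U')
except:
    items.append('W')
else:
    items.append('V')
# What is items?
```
['U', 'V']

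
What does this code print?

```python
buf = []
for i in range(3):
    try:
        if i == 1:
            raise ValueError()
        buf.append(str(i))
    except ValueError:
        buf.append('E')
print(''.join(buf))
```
0E2

Exception on i=1 caught, loop continues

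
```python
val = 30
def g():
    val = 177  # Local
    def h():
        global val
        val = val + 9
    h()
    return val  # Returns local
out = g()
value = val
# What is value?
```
39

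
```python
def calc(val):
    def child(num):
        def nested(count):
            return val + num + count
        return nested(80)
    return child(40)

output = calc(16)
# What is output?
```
136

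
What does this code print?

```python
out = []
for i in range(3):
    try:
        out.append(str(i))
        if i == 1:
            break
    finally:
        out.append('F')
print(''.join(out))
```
0F1F

finally runs even when breaking out of loop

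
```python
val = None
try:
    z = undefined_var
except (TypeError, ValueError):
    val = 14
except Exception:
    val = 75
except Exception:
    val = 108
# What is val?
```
75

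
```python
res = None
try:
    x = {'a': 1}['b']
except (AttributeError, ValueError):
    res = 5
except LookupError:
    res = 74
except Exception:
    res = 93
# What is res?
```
74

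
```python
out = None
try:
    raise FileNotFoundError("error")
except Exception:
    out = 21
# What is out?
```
21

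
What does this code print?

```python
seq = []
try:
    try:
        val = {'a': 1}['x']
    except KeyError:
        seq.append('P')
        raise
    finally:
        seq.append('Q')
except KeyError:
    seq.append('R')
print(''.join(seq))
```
PQR

finally runs before re-raised exception propagates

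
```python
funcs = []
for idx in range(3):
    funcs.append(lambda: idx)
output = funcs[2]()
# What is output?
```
2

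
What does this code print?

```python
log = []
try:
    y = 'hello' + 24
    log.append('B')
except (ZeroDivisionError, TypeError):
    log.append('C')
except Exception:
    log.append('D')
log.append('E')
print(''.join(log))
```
CE

TypeError matches tuple containing it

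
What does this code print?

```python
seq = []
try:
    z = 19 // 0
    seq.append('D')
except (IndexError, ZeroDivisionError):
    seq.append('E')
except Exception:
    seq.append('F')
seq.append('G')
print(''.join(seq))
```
EG

ZeroDivisionError matches tuple containing it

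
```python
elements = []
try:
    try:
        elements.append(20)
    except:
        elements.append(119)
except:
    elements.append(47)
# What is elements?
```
[20]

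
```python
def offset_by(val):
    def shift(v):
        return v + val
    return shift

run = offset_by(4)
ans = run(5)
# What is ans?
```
9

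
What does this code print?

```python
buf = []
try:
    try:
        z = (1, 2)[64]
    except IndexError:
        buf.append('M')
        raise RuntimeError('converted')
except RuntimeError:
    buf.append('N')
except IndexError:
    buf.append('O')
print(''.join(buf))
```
MN

New RuntimeError raised, caught by outer RuntimeError handler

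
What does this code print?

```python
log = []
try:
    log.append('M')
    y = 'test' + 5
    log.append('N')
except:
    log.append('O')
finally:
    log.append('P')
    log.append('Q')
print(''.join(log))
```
MOPQ

Code before exception runs, then except, then all of finally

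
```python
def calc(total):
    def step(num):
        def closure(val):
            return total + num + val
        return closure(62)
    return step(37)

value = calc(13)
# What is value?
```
112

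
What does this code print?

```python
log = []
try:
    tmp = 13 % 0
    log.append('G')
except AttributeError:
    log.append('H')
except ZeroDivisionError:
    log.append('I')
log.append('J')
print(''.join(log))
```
IJ

ZeroDivisionError is caught by its specific handler, not AttributeError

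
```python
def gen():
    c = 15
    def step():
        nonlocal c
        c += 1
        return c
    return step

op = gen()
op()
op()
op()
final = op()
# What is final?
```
19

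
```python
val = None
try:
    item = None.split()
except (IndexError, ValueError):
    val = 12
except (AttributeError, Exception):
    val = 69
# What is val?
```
69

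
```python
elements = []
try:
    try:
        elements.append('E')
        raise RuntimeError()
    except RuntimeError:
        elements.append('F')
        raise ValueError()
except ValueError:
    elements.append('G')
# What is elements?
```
['E', 'F', 'G']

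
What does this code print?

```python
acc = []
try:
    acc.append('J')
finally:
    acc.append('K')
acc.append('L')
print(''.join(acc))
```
JKL

try/finally without except, no exception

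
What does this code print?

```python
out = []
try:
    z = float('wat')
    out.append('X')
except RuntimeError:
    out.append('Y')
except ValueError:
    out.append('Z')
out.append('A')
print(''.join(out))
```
ZA

ValueError is caught by its specific handler, not RuntimeError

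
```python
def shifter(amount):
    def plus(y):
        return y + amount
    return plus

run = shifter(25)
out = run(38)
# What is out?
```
63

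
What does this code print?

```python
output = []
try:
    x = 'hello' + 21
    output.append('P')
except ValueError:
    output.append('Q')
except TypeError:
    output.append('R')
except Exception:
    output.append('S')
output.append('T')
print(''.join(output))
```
RT

TypeError matches before generic Exception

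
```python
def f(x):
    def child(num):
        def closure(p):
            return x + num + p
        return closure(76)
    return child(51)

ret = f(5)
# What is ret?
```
132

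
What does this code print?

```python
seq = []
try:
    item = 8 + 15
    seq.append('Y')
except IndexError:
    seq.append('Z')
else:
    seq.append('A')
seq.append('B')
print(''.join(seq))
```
YAB

else block runs when no exception occurs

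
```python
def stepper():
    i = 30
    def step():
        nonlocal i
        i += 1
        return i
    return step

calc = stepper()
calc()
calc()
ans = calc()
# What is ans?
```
33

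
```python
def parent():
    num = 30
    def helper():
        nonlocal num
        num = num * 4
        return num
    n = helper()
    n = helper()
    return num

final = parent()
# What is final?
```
480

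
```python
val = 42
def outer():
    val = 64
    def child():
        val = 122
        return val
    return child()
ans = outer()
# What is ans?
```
122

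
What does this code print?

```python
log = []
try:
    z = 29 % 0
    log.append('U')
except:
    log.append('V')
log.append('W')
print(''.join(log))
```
VW

Exception raised in try, caught by bare except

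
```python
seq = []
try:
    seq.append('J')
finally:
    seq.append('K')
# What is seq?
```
['J', 'K']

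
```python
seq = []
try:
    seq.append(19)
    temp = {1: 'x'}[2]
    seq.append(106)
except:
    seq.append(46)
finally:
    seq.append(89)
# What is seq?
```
[19, 46, 89]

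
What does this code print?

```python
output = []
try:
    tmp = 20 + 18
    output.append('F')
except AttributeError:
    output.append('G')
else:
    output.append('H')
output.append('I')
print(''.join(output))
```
FHI

else block runs when no exception occurs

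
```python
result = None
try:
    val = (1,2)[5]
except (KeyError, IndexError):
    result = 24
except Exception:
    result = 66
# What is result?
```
24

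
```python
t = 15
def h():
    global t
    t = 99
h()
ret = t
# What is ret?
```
99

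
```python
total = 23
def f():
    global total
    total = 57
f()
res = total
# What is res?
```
57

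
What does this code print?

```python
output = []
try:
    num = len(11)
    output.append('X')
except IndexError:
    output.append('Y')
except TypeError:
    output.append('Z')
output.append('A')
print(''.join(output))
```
ZA

TypeError is caught by its specific handler, not IndexError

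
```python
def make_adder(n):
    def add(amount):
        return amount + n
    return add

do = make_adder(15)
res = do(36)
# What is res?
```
51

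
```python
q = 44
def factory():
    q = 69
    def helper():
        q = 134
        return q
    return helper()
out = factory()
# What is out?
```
134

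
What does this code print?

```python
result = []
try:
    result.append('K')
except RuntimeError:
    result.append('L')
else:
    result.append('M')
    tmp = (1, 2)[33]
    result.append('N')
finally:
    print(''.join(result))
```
KM

Try succeeds, else appends 'M', IndexError in else is uncaught, finally prints before exception propagates ('N' never appended)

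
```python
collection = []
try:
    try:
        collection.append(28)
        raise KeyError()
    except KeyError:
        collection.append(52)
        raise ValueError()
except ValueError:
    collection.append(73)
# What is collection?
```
[28, 52, 73]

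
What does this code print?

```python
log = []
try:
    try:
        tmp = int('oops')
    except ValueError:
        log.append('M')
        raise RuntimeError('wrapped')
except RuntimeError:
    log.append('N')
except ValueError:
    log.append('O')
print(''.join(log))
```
MN

New RuntimeError raised, caught by outer RuntimeError handler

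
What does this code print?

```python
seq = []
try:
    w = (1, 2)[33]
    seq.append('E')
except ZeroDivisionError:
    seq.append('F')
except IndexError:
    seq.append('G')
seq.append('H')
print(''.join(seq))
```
GH

IndexError is caught by its specific handler, not ZeroDivisionError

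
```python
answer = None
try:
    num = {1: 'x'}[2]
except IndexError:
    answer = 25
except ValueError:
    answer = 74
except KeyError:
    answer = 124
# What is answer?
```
124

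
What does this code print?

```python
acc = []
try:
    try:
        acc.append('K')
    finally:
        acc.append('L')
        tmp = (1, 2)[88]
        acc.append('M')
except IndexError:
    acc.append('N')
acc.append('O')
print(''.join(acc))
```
KLNO

Exception in inner finally caught by outer except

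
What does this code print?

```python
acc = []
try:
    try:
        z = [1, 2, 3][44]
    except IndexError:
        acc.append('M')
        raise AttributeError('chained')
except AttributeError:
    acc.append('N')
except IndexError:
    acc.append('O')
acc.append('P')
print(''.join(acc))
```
MNP

AttributeError raised and caught, original IndexError not re-raised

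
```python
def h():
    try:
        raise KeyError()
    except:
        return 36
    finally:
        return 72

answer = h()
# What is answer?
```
72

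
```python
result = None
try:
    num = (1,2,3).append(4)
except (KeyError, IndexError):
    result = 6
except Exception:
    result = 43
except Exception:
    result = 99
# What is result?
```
43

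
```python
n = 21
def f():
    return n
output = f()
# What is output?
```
21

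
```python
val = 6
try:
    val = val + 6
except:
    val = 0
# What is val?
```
12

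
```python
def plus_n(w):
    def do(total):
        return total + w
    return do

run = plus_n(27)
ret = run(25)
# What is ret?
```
52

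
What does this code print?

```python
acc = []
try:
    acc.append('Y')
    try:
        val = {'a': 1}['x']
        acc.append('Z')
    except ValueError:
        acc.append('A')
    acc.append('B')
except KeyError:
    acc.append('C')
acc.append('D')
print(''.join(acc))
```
YCD

Inner handler doesn't match, propagates to outer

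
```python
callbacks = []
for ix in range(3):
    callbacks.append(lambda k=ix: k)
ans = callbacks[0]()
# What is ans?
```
0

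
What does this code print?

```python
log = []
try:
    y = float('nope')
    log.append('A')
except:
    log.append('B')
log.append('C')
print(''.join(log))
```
BC

Exception raised in try, caught by bare except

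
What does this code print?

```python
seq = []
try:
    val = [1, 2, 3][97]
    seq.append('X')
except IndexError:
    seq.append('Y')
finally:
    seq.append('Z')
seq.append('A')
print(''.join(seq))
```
YZA

finally always runs, even after exception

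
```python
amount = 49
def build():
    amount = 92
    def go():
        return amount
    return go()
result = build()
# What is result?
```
92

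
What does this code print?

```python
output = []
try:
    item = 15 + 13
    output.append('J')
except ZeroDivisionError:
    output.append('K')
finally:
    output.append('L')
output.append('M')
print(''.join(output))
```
JLM

finally runs after normal execution too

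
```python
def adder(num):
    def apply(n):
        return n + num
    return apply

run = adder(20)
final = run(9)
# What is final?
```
29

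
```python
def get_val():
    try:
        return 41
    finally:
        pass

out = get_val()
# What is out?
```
41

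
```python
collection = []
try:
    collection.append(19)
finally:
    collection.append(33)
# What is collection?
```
[19, 33]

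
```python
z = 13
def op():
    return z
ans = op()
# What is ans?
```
13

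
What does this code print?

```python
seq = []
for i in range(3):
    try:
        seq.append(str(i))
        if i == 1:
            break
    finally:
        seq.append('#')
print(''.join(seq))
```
0#1#

finally runs even when breaking out of loop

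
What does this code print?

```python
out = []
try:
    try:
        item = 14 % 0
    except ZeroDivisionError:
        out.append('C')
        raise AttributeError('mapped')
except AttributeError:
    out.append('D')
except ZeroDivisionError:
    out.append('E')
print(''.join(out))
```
CD

New AttributeError raised, caught by outer AttributeError handler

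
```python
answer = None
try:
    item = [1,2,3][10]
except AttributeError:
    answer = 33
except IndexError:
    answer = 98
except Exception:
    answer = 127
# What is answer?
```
98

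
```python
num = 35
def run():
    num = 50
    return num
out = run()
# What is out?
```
50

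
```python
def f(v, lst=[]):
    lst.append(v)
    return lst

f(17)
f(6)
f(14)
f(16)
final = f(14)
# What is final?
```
[17, 6, 14, 16, 14]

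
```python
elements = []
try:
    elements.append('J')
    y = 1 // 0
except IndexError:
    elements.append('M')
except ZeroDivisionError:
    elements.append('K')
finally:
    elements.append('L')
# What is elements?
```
['J', 'K', 'L']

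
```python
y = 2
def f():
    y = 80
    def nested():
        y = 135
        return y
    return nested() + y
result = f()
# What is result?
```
215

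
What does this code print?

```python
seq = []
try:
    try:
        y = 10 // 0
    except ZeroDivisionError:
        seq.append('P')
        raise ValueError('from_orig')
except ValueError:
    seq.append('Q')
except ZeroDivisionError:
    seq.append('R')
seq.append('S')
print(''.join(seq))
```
PQS

ValueError raised and caught, original ZeroDivisionError not re-raised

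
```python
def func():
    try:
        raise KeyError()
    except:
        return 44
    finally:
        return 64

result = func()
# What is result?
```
64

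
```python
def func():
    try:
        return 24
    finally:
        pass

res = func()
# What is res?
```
24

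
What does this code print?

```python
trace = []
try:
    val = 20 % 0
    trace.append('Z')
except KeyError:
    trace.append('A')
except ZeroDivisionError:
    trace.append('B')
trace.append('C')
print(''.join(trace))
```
BC

ZeroDivisionError is caught by its specific handler, not KeyError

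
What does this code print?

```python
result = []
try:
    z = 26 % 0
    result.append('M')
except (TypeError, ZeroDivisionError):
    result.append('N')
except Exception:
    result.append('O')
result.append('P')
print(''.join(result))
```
NP

ZeroDivisionError matches tuple containing it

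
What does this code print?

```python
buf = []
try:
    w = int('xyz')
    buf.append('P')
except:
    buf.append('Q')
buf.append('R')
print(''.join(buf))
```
QR

Exception raised in try, caught by bare except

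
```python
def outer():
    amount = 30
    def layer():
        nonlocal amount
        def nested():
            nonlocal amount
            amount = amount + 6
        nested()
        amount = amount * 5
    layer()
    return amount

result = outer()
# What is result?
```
180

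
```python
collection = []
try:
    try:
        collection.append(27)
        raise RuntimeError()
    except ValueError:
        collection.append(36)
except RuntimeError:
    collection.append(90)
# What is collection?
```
[27, 90]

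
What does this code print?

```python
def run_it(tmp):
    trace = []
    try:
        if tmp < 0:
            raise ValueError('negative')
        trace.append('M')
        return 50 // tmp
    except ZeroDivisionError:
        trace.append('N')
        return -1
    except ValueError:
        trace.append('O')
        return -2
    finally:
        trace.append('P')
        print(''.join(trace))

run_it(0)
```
MNP

tmp=0 causes ZeroDivisionError, caught, finally prints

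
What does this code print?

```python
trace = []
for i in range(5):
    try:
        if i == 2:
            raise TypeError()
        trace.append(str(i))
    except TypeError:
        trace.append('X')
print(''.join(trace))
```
01X34

Exception on i=2 caught, loop continues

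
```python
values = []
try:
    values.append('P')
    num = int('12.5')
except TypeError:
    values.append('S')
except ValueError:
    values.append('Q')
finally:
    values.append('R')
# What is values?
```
['P', 'Q', 'R']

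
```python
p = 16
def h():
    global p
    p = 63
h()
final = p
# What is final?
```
63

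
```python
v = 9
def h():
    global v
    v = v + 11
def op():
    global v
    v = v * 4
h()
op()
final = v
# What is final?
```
80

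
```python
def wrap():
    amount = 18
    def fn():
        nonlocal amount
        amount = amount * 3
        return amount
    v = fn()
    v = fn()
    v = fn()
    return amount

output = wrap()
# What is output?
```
486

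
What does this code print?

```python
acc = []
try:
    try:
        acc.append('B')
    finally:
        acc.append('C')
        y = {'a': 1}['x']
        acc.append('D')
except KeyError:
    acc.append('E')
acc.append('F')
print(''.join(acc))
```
BCEF

Exception in inner finally caught by outer except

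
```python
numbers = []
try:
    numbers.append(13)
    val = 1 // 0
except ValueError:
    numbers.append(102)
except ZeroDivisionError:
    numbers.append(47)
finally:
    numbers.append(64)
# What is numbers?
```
[13, 47, 64]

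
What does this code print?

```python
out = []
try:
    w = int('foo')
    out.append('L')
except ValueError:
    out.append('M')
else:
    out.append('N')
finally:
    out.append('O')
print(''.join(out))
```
MO

Exception: except runs, else skipped, finally runs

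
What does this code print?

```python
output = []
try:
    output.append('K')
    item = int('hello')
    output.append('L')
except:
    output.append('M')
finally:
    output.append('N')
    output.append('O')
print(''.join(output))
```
KMNO

Code before exception runs, then except, then all of finally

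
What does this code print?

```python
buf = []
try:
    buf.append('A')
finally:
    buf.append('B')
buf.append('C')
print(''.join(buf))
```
ABC

try/finally without except, no exception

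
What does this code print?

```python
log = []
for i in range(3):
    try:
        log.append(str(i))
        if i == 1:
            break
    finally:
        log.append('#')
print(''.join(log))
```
0#1#

finally runs even when breaking out of loop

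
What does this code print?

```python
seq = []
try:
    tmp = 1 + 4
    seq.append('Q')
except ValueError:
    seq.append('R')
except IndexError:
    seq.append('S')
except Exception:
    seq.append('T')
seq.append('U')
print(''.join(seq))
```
QU

No exception, try block completes normally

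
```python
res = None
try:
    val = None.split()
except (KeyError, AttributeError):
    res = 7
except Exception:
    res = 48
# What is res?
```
7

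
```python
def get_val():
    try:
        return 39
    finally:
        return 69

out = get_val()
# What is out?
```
69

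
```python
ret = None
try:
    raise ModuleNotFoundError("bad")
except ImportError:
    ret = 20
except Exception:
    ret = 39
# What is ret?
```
20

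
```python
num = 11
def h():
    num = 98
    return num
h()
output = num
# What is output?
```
11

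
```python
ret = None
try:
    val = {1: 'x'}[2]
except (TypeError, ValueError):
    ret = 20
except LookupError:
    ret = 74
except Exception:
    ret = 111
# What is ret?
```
74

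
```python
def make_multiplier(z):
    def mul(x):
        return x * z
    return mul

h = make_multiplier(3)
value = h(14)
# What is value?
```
42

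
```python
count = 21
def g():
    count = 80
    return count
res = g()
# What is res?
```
80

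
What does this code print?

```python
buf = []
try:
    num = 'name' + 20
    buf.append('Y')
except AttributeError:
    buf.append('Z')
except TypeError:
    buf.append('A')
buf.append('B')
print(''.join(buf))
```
AB

TypeError is caught by its specific handler, not AttributeError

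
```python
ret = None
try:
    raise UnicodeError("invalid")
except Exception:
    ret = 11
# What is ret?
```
11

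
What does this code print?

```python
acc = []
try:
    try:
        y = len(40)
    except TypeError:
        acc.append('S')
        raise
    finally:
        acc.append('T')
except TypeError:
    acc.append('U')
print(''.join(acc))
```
STU

finally runs before re-raised exception propagates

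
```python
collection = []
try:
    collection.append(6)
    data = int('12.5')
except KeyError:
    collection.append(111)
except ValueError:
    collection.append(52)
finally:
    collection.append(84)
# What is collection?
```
[6, 52, 84]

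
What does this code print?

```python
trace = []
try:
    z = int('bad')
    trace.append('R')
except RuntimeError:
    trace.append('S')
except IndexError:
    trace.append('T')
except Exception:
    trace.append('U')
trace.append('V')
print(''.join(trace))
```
UV

ValueError not specifically caught, falls to Exception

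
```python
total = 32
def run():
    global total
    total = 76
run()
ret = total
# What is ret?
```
76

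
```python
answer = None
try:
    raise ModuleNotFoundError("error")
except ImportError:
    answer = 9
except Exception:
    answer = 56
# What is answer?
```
9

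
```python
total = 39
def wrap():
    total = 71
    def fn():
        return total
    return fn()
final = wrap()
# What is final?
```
71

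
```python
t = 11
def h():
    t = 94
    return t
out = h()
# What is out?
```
94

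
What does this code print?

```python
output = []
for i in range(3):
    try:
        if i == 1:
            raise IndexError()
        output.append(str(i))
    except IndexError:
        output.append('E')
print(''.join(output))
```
0E2

Exception on i=1 caught, loop continues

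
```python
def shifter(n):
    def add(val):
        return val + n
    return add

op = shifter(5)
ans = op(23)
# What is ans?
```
28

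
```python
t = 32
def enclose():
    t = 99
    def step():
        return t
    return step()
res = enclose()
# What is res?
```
99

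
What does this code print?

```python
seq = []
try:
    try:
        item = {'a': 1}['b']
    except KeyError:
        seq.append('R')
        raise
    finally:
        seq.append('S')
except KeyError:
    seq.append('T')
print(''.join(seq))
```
RST

finally runs before re-raised exception propagates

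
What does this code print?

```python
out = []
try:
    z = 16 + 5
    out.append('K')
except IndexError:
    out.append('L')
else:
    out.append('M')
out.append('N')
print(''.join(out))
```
KMN

else block runs when no exception occurs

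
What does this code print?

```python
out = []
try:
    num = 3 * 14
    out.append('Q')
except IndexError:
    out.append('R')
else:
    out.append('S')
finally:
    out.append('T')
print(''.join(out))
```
QST

else runs before finally when no exception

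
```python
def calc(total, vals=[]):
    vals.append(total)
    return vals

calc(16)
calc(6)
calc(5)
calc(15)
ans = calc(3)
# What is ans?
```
[16, 6, 5, 15, 3]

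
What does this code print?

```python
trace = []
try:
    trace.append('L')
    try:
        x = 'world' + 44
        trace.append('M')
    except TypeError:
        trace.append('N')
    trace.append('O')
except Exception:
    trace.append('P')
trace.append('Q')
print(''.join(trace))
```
LNOQ

Inner exception caught by inner handler, outer continues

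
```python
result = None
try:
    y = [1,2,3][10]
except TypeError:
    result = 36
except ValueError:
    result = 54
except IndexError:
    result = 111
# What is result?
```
111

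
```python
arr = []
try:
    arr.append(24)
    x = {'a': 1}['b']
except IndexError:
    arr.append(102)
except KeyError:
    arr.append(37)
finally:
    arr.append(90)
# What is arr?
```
[24, 37, 90]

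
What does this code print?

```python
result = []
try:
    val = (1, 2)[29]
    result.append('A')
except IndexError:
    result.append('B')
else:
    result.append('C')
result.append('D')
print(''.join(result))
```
BD

else block skipped when exception is caught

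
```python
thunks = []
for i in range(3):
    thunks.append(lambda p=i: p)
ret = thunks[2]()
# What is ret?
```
2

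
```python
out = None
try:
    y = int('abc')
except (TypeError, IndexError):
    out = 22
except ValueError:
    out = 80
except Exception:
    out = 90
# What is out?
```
80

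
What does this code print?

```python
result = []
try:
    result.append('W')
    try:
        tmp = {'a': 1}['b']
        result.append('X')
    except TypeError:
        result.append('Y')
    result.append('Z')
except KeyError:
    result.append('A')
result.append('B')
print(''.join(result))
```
WAB

Inner handler doesn't match, propagates to outer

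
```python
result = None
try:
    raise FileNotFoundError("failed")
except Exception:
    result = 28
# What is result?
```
28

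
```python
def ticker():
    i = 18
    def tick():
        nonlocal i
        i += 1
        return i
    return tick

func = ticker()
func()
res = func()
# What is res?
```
20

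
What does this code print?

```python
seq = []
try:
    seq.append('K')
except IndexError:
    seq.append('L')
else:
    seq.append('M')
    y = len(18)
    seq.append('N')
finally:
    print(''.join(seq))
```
KM

Try succeeds, else appends 'M', TypeError in else is uncaught, finally prints before exception propagates ('N' never appended)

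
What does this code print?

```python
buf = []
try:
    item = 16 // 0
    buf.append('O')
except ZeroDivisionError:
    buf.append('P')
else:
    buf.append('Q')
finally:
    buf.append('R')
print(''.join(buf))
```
PR

Exception: except runs, else skipped, finally runs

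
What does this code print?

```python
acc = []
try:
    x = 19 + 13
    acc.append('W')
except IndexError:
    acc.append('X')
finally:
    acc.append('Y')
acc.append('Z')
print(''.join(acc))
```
WYZ

finally runs after normal execution too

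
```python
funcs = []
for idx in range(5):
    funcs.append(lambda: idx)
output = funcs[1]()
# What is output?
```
4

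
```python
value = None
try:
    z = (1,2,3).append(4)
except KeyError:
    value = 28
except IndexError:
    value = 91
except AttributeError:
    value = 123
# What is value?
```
123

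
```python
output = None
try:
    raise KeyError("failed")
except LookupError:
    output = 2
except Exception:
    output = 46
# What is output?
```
2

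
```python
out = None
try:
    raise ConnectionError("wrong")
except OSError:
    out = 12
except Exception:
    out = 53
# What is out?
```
12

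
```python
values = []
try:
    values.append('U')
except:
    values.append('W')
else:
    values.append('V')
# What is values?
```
['U', 'V']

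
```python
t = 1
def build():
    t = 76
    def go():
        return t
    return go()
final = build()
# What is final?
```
76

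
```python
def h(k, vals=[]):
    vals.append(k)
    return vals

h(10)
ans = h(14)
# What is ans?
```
[10, 14]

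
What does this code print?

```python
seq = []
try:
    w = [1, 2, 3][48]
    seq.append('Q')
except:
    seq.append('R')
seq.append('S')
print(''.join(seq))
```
RS

Exception raised in try, caught by bare except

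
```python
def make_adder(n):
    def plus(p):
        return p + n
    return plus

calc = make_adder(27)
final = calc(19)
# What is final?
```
46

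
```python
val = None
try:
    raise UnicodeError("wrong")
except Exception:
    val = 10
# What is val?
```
10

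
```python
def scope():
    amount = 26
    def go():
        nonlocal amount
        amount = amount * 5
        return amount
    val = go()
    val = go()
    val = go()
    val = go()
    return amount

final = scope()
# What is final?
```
16250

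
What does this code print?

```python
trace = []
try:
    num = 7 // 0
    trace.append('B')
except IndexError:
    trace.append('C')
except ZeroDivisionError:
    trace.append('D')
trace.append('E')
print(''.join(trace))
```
DE

ZeroDivisionError is caught by its specific handler, not IndexError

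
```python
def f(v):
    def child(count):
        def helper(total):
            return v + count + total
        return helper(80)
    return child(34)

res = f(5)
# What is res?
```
119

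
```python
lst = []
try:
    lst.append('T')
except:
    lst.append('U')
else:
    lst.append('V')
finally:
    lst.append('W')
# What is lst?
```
['T', 'V', 'W']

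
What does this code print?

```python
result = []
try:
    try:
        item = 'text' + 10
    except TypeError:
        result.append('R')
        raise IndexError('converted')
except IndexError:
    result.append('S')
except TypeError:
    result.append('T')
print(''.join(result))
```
RS

New IndexError raised, caught by outer IndexError handler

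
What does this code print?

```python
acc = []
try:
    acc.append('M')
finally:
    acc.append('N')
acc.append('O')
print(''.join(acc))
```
MNO

try/finally without except, no exception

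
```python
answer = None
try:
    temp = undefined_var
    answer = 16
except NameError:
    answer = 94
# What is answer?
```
94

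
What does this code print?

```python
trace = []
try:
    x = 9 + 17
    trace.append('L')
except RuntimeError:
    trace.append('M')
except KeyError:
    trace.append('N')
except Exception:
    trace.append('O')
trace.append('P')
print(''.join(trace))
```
LP

No exception, try block completes normally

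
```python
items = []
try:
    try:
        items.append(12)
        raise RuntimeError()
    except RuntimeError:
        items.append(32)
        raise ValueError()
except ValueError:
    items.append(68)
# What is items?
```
[12, 32, 68]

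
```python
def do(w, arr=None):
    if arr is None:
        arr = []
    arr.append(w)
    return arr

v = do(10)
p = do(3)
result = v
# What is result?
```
[10]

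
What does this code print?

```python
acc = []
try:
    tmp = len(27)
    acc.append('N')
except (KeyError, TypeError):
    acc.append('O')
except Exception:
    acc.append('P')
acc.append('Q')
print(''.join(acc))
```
OQ

TypeError matches tuple containing it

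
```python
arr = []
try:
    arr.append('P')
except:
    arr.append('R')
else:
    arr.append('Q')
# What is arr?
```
['P', 'Q']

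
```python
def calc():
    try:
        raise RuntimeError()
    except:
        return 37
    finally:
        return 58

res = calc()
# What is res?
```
58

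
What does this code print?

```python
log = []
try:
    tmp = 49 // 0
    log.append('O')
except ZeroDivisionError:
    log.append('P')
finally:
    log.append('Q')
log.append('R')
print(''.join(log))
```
PQR

finally always runs, even after exception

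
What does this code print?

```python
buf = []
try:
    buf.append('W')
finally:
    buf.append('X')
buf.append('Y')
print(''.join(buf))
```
WXY

try/finally without except, no exception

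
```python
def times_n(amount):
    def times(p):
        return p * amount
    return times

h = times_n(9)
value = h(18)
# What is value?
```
162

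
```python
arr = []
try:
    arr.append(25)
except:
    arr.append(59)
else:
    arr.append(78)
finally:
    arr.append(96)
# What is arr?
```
[25, 78, 96]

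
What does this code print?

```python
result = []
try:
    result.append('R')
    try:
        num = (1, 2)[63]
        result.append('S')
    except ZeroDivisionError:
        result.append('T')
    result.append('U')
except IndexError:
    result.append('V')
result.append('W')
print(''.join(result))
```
RVW

Inner handler doesn't match, propagates to outer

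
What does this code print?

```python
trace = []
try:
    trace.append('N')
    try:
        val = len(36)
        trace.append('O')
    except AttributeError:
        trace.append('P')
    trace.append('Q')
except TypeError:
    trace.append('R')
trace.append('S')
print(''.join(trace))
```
NRS

Inner handler doesn't match, propagates to outer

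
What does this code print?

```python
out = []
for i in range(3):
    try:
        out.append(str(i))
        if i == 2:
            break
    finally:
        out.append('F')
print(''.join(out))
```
0F1F2F

finally runs even when breaking out of loop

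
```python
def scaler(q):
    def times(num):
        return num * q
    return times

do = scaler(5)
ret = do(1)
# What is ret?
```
5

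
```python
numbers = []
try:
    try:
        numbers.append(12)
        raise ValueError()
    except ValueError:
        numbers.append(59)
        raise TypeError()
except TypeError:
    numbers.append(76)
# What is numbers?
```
[12, 59, 76]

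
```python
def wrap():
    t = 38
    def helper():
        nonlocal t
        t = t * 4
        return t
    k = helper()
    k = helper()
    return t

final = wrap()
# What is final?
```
608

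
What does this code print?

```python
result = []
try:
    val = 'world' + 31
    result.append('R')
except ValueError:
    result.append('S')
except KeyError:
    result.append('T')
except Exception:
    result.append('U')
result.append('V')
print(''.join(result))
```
UV

TypeError not specifically caught, falls to Exception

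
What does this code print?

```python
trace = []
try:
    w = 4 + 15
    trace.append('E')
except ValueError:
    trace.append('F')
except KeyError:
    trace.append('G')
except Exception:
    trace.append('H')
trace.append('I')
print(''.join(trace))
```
EI

No exception, try block completes normally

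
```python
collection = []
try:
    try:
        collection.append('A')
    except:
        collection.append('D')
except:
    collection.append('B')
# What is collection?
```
['A']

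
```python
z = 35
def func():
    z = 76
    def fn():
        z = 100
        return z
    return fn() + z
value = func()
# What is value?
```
176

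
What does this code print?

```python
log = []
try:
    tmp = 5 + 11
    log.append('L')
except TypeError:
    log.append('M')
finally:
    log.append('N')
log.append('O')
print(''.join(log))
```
LNO

finally runs after normal execution too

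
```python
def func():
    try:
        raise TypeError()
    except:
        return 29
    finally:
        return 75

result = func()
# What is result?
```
75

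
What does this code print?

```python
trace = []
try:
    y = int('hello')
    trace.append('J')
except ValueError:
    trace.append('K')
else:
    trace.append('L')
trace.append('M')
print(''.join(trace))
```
KM

else block skipped when exception is caught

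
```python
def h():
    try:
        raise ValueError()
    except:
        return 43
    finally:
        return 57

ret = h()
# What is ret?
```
57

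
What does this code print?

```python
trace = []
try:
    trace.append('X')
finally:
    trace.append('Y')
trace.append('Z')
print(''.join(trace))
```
XYZ

try/finally without except, no exception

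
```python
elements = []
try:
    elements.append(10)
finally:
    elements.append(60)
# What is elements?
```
[10, 60]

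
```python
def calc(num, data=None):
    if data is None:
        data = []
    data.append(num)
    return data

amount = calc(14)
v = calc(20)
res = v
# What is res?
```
[20]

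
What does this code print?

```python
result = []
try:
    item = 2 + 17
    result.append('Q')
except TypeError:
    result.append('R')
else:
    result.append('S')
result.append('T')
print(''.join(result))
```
QST

else block runs when no exception occurs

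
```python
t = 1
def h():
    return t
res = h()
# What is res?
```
1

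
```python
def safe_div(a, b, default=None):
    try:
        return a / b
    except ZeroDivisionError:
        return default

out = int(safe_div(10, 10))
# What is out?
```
1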